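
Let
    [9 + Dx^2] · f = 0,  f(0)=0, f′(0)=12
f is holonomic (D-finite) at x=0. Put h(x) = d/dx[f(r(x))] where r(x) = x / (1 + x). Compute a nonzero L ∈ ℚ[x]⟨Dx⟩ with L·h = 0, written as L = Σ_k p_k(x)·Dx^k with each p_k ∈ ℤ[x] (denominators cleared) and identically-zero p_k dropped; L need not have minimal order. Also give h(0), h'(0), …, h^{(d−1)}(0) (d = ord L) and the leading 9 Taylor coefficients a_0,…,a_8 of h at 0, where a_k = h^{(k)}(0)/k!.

L = (15 + 12·x + 6·x^2) + (6 + 18·x + 18·x^2 + 6·x^3)·Dx + (1 + 4·x + 6·x^2 + 4·x^3 + x^4)·Dx^2  (order 2).
h: a_k = 12, -24, -18, 168, -879/2, 765, -19353/20, 3786/5, 268299/1120, …
ICs: h(0) = 12, h′(0) = -24.

f: a_k = 0, 12, 0, -18, 0, 81/10, 0, -243/140, 0, …
h₀=f(r): pull back L_f along r ⇒ L₀.
Differentiate: ansatz ord ≤ ord L₀ ⇒ L.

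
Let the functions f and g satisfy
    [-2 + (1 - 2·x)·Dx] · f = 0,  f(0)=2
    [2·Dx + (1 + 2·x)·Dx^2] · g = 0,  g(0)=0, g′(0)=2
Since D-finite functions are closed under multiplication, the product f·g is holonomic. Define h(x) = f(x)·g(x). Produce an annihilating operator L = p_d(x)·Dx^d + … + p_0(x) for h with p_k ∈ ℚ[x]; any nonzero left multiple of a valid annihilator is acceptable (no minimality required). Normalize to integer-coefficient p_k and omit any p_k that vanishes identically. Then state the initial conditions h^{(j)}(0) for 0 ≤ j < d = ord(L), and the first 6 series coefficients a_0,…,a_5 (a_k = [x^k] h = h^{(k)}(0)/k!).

f: a_k = 2, 4, 8, 16, 32, 64, …
g: a_k = 0, 2, -2, 8/3, -4, 32/5, …
Product ⇒ symmetric product L₀, ord ≤ 2.
L = 4 + (2 + 12·x)·Dx + (-1 + 4·x^2)·Dx^2  (order 2).
h: a_k = 0, 4, 4, 40/3, 56/3, 752/15, …
ICs: h(0) = 0, h′(0) = 4.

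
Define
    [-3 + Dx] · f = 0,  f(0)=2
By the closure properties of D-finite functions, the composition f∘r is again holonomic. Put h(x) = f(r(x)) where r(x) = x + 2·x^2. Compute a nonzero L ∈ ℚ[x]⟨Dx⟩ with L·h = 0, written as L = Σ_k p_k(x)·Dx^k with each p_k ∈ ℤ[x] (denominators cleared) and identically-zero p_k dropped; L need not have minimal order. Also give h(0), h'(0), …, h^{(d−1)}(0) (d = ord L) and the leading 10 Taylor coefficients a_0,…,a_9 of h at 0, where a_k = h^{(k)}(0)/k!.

L = (-3 - 12·x) + Dx  (order 1).
h: a_k = 2, 6, 21, 45, 387/4, 3321/20, 11061/40, 112887/280, 253557/448, 232389/320, …
ICs: h(0) = 2.

f: a_k = 2, 6, 9, 9, 27/4, 81/20, 81/40, 243/280, 729/2240, 243/2240, …
Change of var in L_f (x↦r) gives L₀.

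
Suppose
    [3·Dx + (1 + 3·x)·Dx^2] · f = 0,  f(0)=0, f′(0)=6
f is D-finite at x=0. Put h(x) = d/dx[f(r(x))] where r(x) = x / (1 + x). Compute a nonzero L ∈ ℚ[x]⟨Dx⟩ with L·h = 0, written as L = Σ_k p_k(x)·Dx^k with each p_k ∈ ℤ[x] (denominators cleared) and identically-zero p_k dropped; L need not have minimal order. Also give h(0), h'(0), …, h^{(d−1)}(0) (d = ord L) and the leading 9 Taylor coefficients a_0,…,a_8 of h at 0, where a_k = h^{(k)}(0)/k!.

L = (5 + 8·x) + (1 + 5·x + 4·x^2)·Dx  (order 1).
h: a_k = 6, -30, 126, -510, 2046, -8190, 32766, -131070, 524286, …
ICs: h(0) = 6.

f: a_k = 0, 6, -9, 18, -81/2, 486/5, -243, 4374/7, -6561/4, …
h₀=f(r): pull back L_f along r ⇒ L₀.
Differentiate: ansatz ord ≤ ord L₀ ⇒ L.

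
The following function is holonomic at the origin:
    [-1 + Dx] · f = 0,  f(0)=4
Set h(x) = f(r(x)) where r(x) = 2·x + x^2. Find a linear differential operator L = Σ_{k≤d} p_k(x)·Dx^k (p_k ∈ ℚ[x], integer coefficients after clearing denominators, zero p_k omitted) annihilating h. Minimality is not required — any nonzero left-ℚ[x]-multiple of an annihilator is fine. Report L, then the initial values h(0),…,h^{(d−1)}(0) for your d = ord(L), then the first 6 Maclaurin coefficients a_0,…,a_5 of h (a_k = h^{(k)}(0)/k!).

L = (-2 - 2·x) + Dx  (order 1).
h: a_k = 4, 8, 12, 40/3, 38/3, 52/5, …
ICs: h(0) = 4.

f: a_k = 4, 4, 2, 2/3, 1/6, 1/30, …
L₀ from L_f via x↦r, Dx↦r'^{-1}Dx.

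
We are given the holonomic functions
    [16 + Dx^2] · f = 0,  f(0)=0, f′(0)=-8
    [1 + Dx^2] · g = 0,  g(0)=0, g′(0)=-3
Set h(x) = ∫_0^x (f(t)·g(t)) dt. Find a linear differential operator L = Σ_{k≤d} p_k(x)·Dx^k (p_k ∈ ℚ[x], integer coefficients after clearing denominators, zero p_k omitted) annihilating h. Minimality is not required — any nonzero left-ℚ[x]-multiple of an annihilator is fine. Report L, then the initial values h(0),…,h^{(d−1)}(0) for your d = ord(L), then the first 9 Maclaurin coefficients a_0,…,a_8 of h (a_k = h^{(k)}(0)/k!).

L = 225·Dx + 34·Dx^3 + Dx^5  (order 5).
h: a_k = 0, 0, 0, 8, 0, -68/5, 0, 133/15, 0, …
ICs: h(0) = 0, h′(0) = 0, h′′(0) = 0, h′′′(0) = 48, h′′′′(0) = 0.

f: a_k = 0, -8, 0, 64/3, 0, -256/15, 0, 2048/315, 0, …
g: a_k = 0, -3, 0, 1/2, 0, -1/40, 0, 1/1680, 0, …
h₀=f·g: eliminate ⇒ L₀, order ≤ 2·2.
Integrate: L := L₀·Dx.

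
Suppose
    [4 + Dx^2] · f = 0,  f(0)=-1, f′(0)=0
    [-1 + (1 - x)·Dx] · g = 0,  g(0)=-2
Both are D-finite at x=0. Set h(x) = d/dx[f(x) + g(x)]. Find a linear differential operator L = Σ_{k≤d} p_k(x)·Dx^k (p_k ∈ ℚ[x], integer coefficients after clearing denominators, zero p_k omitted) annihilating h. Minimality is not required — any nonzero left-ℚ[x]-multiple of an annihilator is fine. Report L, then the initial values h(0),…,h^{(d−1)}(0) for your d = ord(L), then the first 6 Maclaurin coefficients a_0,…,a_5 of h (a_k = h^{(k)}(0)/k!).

L = (64 - 32·x + 16·x^2) + (-20 + 36·x - 24·x^2 + 8·x^3)·Dx + (16 - 8·x + 4·x^2)·Dx^2 + (-5 + 9·x - 6·x^2 + 2·x^3)·Dx^3  (order 3).
h: a_k = -2, 0, -6, -32/3, -10, -172/15, …
ICs: h(0) = -2, h′(0) = 0, h′′(0) = -12.

f: a_k = -1, 0, 2, 0, -2/3, 0, …
g: a_k = -2, -2, -2, -2, -2, -2, …
f+g: L₀ = lclm(L_f,L_g), ord ≤ 2+1.
Derive L from L₀ (diff closure).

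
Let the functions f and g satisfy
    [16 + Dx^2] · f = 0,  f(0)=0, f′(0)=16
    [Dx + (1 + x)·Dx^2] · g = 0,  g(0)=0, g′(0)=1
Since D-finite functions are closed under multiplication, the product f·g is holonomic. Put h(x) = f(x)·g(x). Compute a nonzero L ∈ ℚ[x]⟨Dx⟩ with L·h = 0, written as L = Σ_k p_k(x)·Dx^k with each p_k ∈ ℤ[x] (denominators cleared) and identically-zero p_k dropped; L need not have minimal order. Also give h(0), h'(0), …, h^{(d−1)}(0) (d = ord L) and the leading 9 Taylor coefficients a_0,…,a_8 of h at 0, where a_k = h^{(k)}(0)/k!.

L = (15072 + 62976·x + 97024·x^2 + 65536·x^3 + 16384·x^4) + (1984 + 6080·x + 6144·x^2 + 2048·x^3)·Dx + (1950 + 8000·x + 12192·x^2 + 8192·x^3 + 2048·x^4)·Dx^2 + (124 + 380·x + 384·x^2 + 128·x^3)·Dx^3 + (63 + 254·x + 383·x^2 + 256·x^3 + 64·x^4)·Dx^4  (order 4).
h: a_k = 0, 0, 16, -8, -112/3, 52/3, 208/9, -136/15, -496/63, …
ICs: h(0) = 0, h′(0) = 0, h′′(0) = 32, h′′′(0) = -48.

f: a_k = 0, 16, 0, -128/3, 0, 512/15, 0, -4096/315, 0, …
g: a_k = 0, 1, -1/2, 1/3, -1/4, 1/5, -1/6, 1/7, -1/8, …
L₀ := L_f ⊗_s L_g (sym. prod.), ord ≤ 4.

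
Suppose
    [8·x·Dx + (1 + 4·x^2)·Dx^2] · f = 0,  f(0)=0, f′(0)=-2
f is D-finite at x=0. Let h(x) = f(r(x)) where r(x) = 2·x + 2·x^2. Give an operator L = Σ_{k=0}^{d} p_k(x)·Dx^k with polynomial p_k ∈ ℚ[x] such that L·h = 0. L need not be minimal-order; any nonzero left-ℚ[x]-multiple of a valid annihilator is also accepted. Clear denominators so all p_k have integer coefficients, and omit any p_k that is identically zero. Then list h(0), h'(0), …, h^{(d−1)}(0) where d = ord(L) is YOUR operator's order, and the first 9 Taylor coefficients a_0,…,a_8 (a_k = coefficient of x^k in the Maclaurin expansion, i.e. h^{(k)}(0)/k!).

f: a_k = 0, -2, 0, 8/3, 0, -32/5, 0, 128/7, 0, …
f∘r: x↦r, Dx↦Dx/r' in L_f ⇒ L₀.
L = (-2 + 32·x + 128·x^2 + 192·x^3 + 96·x^4)·Dx + (1 + 2·x + 16·x^2 + 64·x^3 + 80·x^4 + 32·x^5)·Dx^2  (order 2).
h: a_k = 0, -4, -4, 64/3, 64, -704/5, -3008/3, 2048/7, 14336, …
ICs: h(0) = 0, h′(0) = -4.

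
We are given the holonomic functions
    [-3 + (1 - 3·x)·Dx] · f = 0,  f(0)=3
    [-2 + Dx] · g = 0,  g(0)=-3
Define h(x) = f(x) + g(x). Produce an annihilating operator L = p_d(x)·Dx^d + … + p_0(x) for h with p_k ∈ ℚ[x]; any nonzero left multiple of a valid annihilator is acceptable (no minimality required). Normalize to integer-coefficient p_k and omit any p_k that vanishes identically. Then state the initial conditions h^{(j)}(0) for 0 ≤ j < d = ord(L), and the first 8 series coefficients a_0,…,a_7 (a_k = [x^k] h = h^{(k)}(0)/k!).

L = (-24 - 36·x) + (14 + 24·x - 36·x^2)·Dx + (-1 - 3·x + 18·x^2)·Dx^2  (order 2).
h: a_k = 0, 3, 21, 77, 241, 3641/5, 32801/15, 688897/105, …
ICs: h(0) = 0, h′(0) = 3.

f: a_k = 3, 9, 27, 81, 243, 729, 2187, 6561, …
g: a_k = -3, -6, -6, -4, -2, -4/5, -4/15, -8/105, …
Sum ⇒ L₀ = lclm(L_f,L_g) in ℚ(x)⟨Dx⟩.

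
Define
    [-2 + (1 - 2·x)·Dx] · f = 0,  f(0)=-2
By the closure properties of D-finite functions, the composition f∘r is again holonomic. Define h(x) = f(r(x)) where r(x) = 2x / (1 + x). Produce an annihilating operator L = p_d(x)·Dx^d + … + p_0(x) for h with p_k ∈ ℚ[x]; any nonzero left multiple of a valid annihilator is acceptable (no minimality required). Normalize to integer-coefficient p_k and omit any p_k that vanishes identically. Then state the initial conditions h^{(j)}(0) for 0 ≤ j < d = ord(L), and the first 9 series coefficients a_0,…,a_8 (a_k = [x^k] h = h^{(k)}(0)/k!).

f: a_k = -2, -4, -8, -16, -32, -64, -128, -256, -512, …
Substitute x→r, Dx→(1/r')Dx; clear ⇒ L₀.
L = 4 + (-1 + 2·x + 3·x^2)·Dx  (order 1).
h: a_k = -2, -8, -24, -72, -216, -648, -1944, -5832, -17496, …
ICs: h(0) = -2.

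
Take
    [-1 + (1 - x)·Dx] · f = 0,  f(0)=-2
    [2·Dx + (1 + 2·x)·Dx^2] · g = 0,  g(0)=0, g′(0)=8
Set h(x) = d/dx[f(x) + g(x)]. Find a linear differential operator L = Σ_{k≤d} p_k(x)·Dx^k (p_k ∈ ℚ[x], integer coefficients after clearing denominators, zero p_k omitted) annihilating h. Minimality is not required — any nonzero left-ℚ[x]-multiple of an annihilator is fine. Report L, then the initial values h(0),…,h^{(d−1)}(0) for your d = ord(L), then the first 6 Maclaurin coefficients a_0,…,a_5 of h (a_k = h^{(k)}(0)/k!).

L = (14 + 4·x) + (-1 + 20·x + 8·x^2)·Dx + (-2 - 3·x + 3·x^2 + 2·x^3)·Dx^2  (order 2).
h: a_k = 6, -20, 26, -72, 118, -268, …
ICs: h(0) = 6, h′(0) = -20.

f: a_k = -2, -2, -2, -2, -2, -2, …
g: a_k = 0, 8, -8, 32/3, -16, 128/5, …
Weyl lclm of L_f,L_g ⇒ L₀ (ord ≤ 3).
Differentiate: ansatz ord ≤ ord L₀ ⇒ L.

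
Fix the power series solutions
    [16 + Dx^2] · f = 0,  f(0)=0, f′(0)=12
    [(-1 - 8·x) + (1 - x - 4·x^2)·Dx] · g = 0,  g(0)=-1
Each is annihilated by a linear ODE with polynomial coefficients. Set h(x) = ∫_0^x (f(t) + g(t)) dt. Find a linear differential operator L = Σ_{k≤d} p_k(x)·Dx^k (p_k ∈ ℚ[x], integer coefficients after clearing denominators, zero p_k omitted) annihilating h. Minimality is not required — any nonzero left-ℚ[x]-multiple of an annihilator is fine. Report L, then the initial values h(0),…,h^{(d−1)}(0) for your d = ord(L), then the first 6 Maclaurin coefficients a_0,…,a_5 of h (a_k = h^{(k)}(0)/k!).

f: a_k = 0, 12, 0, -32, 0, 128/5, …
g: a_k = -1, -1, -5, -9, -29, -65, …
f+g: L₀ = lclm(L_f,L_g), ord ≤ 2+1.
Integrate: L := L₀·Dx.
L = (-560 - 4608·x - 1664·x^2 - 6144·x^3 - 10240·x^4 - 16384·x^5)·Dx + (208 - 272·x - 896·x^2 + 1408·x^3 + 1536·x^4 - 6144·x^5 - 8192·x^6)·Dx^2 + (-35 - 288·x - 104·x^2 - 384·x^3 - 640·x^4 - 1024·x^5)·Dx^3 + (13 - 17·x - 56·x^2 + 88·x^3 + 96·x^4 - 384·x^5 - 512·x^6)·Dx^4  (order 4).
h: a_k = 0, -1, 11/2, -5/3, -41/4, -29/5, …
ICs: h(0) = 0, h′(0) = -1, h′′(0) = 11, h′′′(0) = -10.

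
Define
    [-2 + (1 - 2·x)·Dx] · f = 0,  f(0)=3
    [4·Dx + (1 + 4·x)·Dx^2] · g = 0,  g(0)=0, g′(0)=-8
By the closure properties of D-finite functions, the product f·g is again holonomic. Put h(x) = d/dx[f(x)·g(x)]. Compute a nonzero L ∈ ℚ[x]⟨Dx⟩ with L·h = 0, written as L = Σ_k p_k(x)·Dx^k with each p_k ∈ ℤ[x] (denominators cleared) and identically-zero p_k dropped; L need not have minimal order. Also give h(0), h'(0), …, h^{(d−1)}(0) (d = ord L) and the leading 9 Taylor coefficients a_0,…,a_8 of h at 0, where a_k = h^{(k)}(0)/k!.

L = 32 + (-2 + 40·x)·Dx + (-1 - 2·x + 8·x^2)·Dx^2  (order 2).
h: a_k = -24, 0, -384, 512, -4864, 64512/5, -340992/5, 8306688/35, -36360192/35, …
ICs: h(0) = -24, h′(0) = 0.

f: a_k = 3, 6, 12, 24, 48, 96, 192, 384, 768, …
g: a_k = 0, -8, 16, -128/3, 128, -2048/5, 4096/3, -32768/7, 16384, …
Product ⇒ symmetric product L₀, ord ≤ 2.
Differentiate: ansatz ord ≤ ord L₀ ⇒ L.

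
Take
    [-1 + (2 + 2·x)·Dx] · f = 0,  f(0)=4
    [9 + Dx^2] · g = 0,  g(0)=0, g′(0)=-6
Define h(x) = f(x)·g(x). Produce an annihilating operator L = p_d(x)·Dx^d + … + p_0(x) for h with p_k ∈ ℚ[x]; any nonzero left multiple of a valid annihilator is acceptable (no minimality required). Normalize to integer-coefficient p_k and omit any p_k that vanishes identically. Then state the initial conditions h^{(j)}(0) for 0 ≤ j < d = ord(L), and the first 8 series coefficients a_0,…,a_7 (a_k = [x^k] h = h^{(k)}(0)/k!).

f: a_k = 4, 2, -1/2, 1/4, -5/32, 7/64, -21/256, 33/512, …
g: a_k = 0, -6, 0, 9, 0, -81/20, 0, 243/280, …
h₀=f·g: eliminate ⇒ L₀, order ≤ 1·2.
L = (39 + 72·x + 36·x^2) + (-4 - 4·x)·Dx + (4 + 8·x + 4·x^2)·Dx^2  (order 2).
h: a_k = 0, -24, -12, 39, 33/2, -1581/80, -1041/160, 20529/4480, …
ICs: h(0) = 0, h′(0) = -24.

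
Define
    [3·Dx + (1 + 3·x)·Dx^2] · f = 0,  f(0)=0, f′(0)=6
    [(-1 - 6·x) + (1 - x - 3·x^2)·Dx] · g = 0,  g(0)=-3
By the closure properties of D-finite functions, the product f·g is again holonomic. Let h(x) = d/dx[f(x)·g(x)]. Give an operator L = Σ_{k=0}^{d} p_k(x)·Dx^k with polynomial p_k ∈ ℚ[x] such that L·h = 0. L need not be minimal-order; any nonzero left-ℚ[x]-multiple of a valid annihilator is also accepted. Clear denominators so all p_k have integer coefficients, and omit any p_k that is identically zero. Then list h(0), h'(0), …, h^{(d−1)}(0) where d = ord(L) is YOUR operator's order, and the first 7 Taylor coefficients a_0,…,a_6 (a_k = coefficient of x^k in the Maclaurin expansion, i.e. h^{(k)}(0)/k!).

f: a_k = 0, 6, -9, 18, -81/2, 486/5, -243, …
g: a_k = -3, -3, -12, -21, -57, -120, -291, …
h₀=f·g: eliminate ⇒ L₀, order ≤ 2·1.
Derive L from L₀ (diff closure).
L = (34 + 162·x + 324·x^2) + (1 + 29·x + 180·x^2 + 252·x^3)·Dx + (-1 - 6·x - 2·x^2 + 33·x^3 + 36·x^4)·Dx^2  (order 2).
h: a_k = -18, 18, -297, 198, -5391/2, 10152/5, -220743/10, …
ICs: h(0) = -18, h′(0) = 18.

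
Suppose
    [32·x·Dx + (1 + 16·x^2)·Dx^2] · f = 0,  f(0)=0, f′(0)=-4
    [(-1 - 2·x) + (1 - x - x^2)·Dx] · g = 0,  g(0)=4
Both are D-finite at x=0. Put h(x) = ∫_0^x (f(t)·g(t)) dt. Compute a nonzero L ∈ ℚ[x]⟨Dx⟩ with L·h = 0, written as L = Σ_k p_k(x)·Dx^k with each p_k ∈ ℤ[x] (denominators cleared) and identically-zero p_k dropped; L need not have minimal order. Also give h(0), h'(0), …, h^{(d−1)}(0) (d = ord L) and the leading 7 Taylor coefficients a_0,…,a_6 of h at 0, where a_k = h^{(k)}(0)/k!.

f: a_k = 0, -4, 0, 64/3, 0, -1024/5, 0, …
g: a_k = 4, 4, 8, 12, 20, 32, 52, …
f·g: L₀ = L_f ⊗_s L_g, ord ≤ 2·1.
∫: right-multiply L₀ by Dx.
L = (2 + 32·x + 96·x^2)·Dx + (2 - 28·x + 64·x^2 + 96·x^3)·Dx^2 + (-1 + x - 15·x^2 + 16·x^3 + 16·x^4)·Dx^3  (order 3).
h: a_k = 0, 0, -8, -16/3, 40/3, 112/15, -5464/45, …
ICs: h(0) = 0, h′(0) = 0, h′′(0) = -16.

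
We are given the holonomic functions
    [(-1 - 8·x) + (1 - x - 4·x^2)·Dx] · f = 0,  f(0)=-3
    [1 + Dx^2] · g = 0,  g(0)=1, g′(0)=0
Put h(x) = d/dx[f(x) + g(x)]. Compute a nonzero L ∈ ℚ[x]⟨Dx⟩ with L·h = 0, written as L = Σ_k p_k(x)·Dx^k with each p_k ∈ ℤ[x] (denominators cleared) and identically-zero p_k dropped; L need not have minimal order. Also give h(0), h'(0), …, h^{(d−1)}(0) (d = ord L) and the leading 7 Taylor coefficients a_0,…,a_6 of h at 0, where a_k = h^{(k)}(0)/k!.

L = (706 + 4324·x + 19178·x^2 + 15080·x^3 + 30400·x^4 + 1152·x^5 + 1536·x^6) + (-55 - 431·x + 153·x^2 + 1009·x^3 + 3620·x^4 + 5904·x^5 + 448·x^6 + 512·x^7)·Dx + (706 + 4324·x + 19178·x^2 + 15080·x^3 + 30400·x^4 + 1152·x^5 + 1536·x^6)·Dx^2 + (-55 - 431·x + 153·x^2 + 1009·x^3 + 3620·x^4 + 5904·x^5 + 448·x^6 + 512·x^7)·Dx^3  (order 3).
h: a_k = -3, -31, -81, -2087/6, -975, -390961/120, -9261, …
ICs: h(0) = -3, h′(0) = -31, h′′(0) = -162.

f: a_k = -3, -3, -15, -27, -87, -195, -543, …
g: a_k = 1, 0, -1/2, 0, 1/24, 0, -1/720, …
L₀ := lclm(L_f,L_g); ord L₀ ≤ 1+2.
h=h₀': d/dx-closure on L₀ ⇒ L.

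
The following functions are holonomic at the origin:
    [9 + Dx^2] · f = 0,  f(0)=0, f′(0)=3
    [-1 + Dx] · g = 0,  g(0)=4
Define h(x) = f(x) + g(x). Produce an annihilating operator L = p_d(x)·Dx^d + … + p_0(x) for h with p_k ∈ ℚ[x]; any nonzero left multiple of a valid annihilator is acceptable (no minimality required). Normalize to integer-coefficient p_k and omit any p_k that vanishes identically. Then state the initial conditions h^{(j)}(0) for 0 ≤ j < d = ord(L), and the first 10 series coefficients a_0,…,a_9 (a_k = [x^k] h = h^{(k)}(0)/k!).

L = -9 + 9·Dx - Dx^2 + Dx^3  (order 3).
h: a_k = 4, 7, 2, -23/6, 1/6, 247/120, 1/180, -2183/5040, 1/10080, 19687/362880, …
ICs: h(0) = 4, h′(0) = 7, h′′(0) = 4.

f: a_k = 0, 3, 0, -9/2, 0, 81/40, 0, -243/560, 0, 243/4480, …
g: a_k = 4, 4, 2, 2/3, 1/6, 1/30, 1/180, 1/1260, 1/10080, 1/90720, …
h₀=f+g: left-lcm gives L₀, ord ≤ 3.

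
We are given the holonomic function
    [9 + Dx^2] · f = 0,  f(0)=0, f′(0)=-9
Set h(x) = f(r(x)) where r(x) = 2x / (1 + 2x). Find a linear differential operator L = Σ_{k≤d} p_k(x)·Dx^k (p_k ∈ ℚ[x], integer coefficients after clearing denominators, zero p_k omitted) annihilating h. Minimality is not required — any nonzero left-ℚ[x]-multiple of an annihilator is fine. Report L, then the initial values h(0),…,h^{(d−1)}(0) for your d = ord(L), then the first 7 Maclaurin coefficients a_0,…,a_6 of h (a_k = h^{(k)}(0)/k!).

f: a_k = 0, -9, 0, 27/2, 0, -243/40, 0, …
h₀=f(r): pull back L_f along r ⇒ L₀.
L = 36 + (4 + 24·x + 48·x^2 + 32·x^3)·Dx + (1 + 8·x + 24·x^2 + 32·x^3 + 16·x^4)·Dx^2  (order 2).
h: a_k = 0, -18, 36, 36, -504, 10548/5, -6120, …
ICs: h(0) = 0, h′(0) = -18.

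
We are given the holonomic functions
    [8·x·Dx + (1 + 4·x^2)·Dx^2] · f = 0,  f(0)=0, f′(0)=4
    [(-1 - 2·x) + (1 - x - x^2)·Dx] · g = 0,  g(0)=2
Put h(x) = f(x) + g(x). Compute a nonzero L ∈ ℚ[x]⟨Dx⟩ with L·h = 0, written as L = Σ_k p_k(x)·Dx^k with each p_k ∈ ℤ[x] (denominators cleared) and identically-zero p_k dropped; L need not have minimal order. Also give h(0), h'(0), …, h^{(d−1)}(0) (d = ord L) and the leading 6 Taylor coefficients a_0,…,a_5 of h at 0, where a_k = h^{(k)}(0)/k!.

f: a_k = 0, 4, 0, -16/3, 0, 64/5, …
g: a_k = 2, 2, 4, 6, 10, 16, …
h₀=f+g: left-lcm gives L₀, ord ≤ 3.
L = (16 - 64·x - 400·x^2 - 576·x^3 - 696·x^4 - 96·x^6)·Dx + (-13 - 24·x - 22·x^2 - 204·x^3 - 548·x^4 - 488·x^5 - 48·x^6 - 96·x^7)·Dx^2 + (2 + 5·x + 14·x^2 - 2·x^3 + 13·x^4 - 92·x^5 - 48·x^6 - 16·x^7 - 16·x^8)·Dx^3  (order 3).
h: a_k = 2, 6, 4, 2/3, 10, 144/5, …
ICs: h(0) = 2, h′(0) = 6, h′′(0) = 8.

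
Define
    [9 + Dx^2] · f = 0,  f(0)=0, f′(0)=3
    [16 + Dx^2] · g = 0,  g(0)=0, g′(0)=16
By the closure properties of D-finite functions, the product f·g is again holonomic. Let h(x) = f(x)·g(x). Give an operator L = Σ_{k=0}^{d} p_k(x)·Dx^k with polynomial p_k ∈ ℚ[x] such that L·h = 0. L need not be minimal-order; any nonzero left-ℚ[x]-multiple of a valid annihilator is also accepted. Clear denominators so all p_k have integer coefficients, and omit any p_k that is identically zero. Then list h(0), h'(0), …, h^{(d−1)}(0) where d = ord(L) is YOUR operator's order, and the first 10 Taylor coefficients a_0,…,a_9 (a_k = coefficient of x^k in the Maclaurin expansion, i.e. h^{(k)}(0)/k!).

L = 49 + 50·Dx^2 + Dx^4  (order 4).
h: a_k = 0, 0, 48, 0, -200, 0, 1634/5, 0, -6005/21, 0, …
ICs: h(0) = 0, h′(0) = 0, h′′(0) = 96, h′′′(0) = 0.

f: a_k = 0, 3, 0, -9/2, 0, 81/40, 0, -243/560, 0, 243/4480, …
g: a_k = 0, 16, 0, -128/3, 0, 512/15, 0, -4096/315, 0, 8192/2835, …
h₀=f·g: eliminate ⇒ L₀, order ≤ 2·2.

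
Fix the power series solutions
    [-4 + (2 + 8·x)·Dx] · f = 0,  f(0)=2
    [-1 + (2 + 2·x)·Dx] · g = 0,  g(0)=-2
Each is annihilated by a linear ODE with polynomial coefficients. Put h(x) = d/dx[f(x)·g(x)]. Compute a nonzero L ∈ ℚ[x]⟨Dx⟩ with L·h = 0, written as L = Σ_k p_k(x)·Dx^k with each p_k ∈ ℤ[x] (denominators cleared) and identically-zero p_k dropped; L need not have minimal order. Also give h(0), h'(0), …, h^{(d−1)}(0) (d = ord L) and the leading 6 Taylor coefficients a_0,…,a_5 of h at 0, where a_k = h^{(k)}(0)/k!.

L = -9 + (-10 - 66·x - 120·x^2 - 64·x^3)·Dx  (order 1).
h: a_k = -10, 9, -135/4, 981/8, -28575/64, 210087/128, …
ICs: h(0) = -10.

f: a_k = 2, 4, -4, 8, -20, 56, …
g: a_k = -2, -1, 1/4, -1/8, 5/64, -7/128, …
Product ⇒ symmetric product L₀, ord ≤ 1.
Derive L from L₀ (diff closure).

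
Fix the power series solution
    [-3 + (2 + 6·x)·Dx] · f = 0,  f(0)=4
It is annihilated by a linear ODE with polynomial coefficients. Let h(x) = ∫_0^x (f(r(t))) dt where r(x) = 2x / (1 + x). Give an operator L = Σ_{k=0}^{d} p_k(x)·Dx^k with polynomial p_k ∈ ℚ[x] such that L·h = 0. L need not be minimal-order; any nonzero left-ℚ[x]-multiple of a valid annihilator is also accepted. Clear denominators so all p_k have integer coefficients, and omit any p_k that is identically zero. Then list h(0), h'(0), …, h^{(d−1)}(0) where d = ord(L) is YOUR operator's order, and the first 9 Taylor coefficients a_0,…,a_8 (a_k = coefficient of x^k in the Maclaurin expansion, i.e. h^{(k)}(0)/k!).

f: a_k = 4, 6, -9/2, 27/4, -405/32, 1701/64, -15309/256, 72171/512, -2814669/8192, …
L₀ from L_f via x↦r, Dx↦r'^{-1}Dx.
Integrate: L := L₀·Dx.
L = -3·Dx + (1 + 8·x + 7·x^2)·Dx^2  (order 2).
h: a_k = 0, 4, 6, -10, 51/2, -861/10, 1379/4, -6141/4, 234975/32, …
ICs: h(0) = 0, h′(0) = 4.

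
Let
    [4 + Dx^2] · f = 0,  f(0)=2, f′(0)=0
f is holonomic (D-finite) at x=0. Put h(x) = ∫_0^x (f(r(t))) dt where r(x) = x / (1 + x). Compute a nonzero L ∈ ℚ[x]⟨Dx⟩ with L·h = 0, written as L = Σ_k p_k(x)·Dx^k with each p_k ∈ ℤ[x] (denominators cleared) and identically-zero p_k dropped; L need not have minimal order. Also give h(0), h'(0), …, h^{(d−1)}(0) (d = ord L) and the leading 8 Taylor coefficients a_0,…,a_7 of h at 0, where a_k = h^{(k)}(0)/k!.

f: a_k = 2, 0, -4, 0, 4/3, 0, -8/45, 0, …
L₀ from L_f via x↦r, Dx↦r'^{-1}Dx.
h=∫₀ˣh₀: take L = L₀·Dx.
L = 4·Dx + (2 + 6·x + 6·x^2 + 2·x^3)·Dx^2 + (1 + 4·x + 6·x^2 + 4·x^3 + x^4)·Dx^3  (order 3).
h: a_k = 0, 2, 0, -4/3, 2, -32/15, 16/9, -44/45, …
ICs: h(0) = 0, h′(0) = 2, h′′(0) = 0.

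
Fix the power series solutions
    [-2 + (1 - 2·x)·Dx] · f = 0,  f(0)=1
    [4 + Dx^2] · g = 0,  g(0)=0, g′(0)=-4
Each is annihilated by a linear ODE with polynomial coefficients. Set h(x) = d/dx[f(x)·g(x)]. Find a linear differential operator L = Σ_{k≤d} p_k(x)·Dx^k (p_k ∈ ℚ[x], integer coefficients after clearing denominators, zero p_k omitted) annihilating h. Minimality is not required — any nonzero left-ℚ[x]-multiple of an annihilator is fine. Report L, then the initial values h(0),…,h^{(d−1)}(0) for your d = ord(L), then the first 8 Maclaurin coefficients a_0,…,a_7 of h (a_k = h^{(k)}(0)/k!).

L = (-4 - 16·x + 16·x^2) + (-4 + 8·x)·Dx + (1 - 4·x + 4·x^2)·Dx^2  (order 2).
h: a_k = -4, -16, -40, -320/3, -808/3, -3232/5, -67856/45, -1085696/315, …
ICs: h(0) = -4, h′(0) = -16.

f: a_k = 1, 2, 4, 8, 16, 32, 64, 128, …
g: a_k = 0, -4, 0, 8/3, 0, -8/15, 0, 16/315, …
L₀ := L_f ⊗_s L_g (sym. prod.), ord ≤ 2.
h=h₀': d/dx-closure on L₀ ⇒ L.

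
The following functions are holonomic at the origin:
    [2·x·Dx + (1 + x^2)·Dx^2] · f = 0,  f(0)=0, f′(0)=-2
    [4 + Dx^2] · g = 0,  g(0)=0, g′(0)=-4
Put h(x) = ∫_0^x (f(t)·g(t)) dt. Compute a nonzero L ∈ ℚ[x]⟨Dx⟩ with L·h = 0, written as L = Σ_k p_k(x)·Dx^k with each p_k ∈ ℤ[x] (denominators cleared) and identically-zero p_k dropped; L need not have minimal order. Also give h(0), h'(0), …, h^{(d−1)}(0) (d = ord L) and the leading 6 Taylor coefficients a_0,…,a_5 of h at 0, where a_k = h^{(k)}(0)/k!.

f: a_k = 0, -2, 0, 2/3, 0, -2/5, …
g: a_k = 0, -4, 0, 8/3, 0, -8/15, …
L₀ := L_f ⊗_s L_g (sym. prod.), ord ≤ 4.
h=∫₀ˣh₀: take L = L₀·Dx.
L = (160 + 464·x^2 + 464·x^4 + 256·x^6 + 64·x^8)·Dx + (96·x + 224·x^3 + 192·x^5 + 64·x^7)·Dx^2 + (60 + 188·x^2 + 216·x^4 + 128·x^6 + 32·x^8)·Dx^3 + (24·x + 56·x^3 + 48·x^5 + 16·x^7)·Dx^4 + (5 + 18·x^2 + 25·x^4 + 16·x^6 + 4·x^8)·Dx^5  (order 5).
h: a_k = 0, 0, 0, 8/3, 0, -8/5, …
ICs: h(0) = 0, h′(0) = 0, h′′(0) = 0, h′′′(0) = 16, h′′′′(0) = 0.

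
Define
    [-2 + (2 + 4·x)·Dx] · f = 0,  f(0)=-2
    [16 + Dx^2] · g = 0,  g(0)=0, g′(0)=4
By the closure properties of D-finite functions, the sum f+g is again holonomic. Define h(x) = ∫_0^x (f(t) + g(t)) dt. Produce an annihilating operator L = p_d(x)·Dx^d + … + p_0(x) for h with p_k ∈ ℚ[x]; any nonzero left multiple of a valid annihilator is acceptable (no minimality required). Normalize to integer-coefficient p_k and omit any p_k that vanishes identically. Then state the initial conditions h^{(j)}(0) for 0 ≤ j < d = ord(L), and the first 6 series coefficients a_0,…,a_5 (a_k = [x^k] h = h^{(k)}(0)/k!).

f: a_k = -2, -2, 1, -1, 5/4, -7/4, …
g: a_k = 0, 4, 0, -32/3, 0, 128/15, …
f+g: L₀ = lclm(L_f,L_g), ord ≤ 1+2.
h=∫₀ˣh₀: take L = L₀·Dx.
L = (-304 - 1024·x - 1024·x^2)·Dx + (240 + 1504·x + 3072·x^2 + 2048·x^3)·Dx^2 + (-19 - 64·x - 64·x^2)·Dx^3 + (15 + 94·x + 192·x^2 + 128·x^3)·Dx^4  (order 4).
h: a_k = 0, -2, 1, 1/3, -35/12, 1/4, …
ICs: h(0) = 0, h′(0) = -2, h′′(0) = 2, h′′′(0) = 2.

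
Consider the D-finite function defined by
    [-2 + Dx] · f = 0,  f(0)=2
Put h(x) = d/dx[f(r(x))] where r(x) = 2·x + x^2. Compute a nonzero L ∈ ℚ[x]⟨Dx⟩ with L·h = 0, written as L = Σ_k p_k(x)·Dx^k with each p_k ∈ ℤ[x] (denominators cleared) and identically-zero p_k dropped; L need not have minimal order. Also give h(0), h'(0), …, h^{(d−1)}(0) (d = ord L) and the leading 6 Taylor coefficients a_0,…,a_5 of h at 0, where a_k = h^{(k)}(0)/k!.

L = (5 + 8·x + 4·x^2) + (-1 - x)·Dx  (order 1).
h: a_k = 8, 40, 112, 688/3, 1136/3, 7984/15, …
ICs: h(0) = 8.

f: a_k = 2, 4, 4, 8/3, 4/3, 8/15, …
h₀=f(r): pull back L_f along r ⇒ L₀.
Differentiate: ansatz ord ≤ ord L₀ ⇒ L.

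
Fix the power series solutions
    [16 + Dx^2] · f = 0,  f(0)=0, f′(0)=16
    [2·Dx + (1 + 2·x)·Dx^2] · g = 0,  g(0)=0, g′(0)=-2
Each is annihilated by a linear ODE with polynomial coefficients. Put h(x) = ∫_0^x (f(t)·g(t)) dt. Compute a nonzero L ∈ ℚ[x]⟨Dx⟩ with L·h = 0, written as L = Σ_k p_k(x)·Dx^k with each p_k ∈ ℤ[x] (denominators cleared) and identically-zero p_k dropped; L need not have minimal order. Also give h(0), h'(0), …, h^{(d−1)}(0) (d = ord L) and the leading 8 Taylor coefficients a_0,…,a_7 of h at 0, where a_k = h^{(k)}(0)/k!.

f: a_k = 0, 16, 0, -128/3, 0, 512/15, 0, -4096/315, …
g: a_k = 0, -2, 2, -8/3, 4, -32/5, 32/3, -128/7, …
Product ⇒ symmetric product L₀, ord ≤ 4.
h=∫h₀ ⇒ L = L₀·Dx.
L = (2688 + 27648·x + 93184·x^2 + 131072·x^3 + 65536·x^4)·Dx + (896 + 5888·x + 12288·x^2 + 8192·x^3)·Dx^2 + (408 + 3712·x + 11904·x^2 + 16384·x^3 + 8192·x^4)·Dx^3 + (56 + 368·x + 768·x^2 + 512·x^3)·Dx^4 + (15 + 124·x + 380·x^2 + 512·x^3 + 256·x^4)·Dx^5  (order 5).
h: a_k = 0, 0, 0, -32/3, 8, 128/15, -32/9, -512/63, …
ICs: h(0) = 0, h′(0) = 0, h′′(0) = 0, h′′′(0) = -64, h′′′′(0) = 192.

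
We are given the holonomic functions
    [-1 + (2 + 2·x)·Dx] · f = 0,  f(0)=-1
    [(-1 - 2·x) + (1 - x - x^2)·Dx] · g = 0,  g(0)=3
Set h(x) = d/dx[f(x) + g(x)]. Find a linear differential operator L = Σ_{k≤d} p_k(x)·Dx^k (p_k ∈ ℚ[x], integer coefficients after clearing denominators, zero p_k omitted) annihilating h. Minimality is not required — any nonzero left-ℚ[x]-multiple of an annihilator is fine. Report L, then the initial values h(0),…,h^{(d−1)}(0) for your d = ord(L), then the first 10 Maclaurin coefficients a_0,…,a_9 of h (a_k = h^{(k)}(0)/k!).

f: a_k = -1, -1/2, 1/8, -1/16, 5/128, -7/256, 21/1024, -33/2048, 429/32768, -715/65536, …
g: a_k = 3, 3, 6, 9, 15, 24, 39, 63, 102, 165, …
Weyl lclm of L_f,L_g ⇒ L₀ (ord ≤ 2).
Differentiate: ansatz ord ≤ ord L₀ ⇒ L.
L = (-48 - 138·x - 156·x^2 - 84·x^3 - 30·x^4) + (-69 - 336·x - 615·x^2 - 576·x^3 - 321·x^4 - 90·x^5)·Dx + (18 + 42·x + 6·x^2 - 82·x^3 - 126·x^4 - 82·x^5 - 20·x^6)·Dx^2  (order 2).
h: a_k = 5/2, 49/4, 429/16, 1925/32, 30685/256, 119871/512, 902937/2048, 3342765/4096, 97314525/65536, 349974395/131072, …
ICs: h(0) = 5/2, h′(0) = 49/4.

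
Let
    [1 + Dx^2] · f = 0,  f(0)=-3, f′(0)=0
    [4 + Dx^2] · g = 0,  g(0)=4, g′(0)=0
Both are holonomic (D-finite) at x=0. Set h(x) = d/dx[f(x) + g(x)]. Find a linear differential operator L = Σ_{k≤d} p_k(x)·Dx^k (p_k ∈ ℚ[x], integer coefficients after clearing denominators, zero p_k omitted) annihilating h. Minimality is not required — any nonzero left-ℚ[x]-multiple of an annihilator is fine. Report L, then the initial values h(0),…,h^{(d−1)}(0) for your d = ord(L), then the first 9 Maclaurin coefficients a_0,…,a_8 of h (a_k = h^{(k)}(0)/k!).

L = 4 + 5·Dx^2 + Dx^4  (order 4).
h: a_k = 0, -13, 0, 61/6, 0, -253/120, 0, 1021/5040, 0, …
ICs: h(0) = 0, h′(0) = -13, h′′(0) = 0, h′′′(0) = 61.

f: a_k = -3, 0, 3/2, 0, -1/8, 0, 1/240, 0, -1/13440, …
g: a_k = 4, 0, -8, 0, 8/3, 0, -16/45, 0, 8/315, …
h₀=f+g: left-lcm gives L₀, ord ≤ 4.
Derive L from L₀ (diff closure).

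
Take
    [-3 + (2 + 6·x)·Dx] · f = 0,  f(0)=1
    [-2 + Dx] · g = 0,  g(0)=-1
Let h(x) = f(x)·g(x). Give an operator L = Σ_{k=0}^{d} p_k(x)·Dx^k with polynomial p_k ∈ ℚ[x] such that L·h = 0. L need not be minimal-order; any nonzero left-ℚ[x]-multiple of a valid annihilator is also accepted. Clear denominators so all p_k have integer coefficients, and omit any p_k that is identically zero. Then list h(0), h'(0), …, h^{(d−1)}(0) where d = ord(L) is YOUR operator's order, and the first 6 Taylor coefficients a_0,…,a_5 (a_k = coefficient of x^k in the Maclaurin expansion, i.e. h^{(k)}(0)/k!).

L = (-7 - 12·x) + (2 + 6·x)·Dx  (order 1).
h: a_k = -1, -7/2, -31/8, -181/48, -241/384, -13279/3840, …
ICs: h(0) = -1.

f: a_k = 1, 3/2, -9/8, 27/16, -405/128, 1701/256, …
g: a_k = -1, -2, -2, -4/3, -2/3, -4/15, …
Product ⇒ symmetric product L₀, ord ≤ 1.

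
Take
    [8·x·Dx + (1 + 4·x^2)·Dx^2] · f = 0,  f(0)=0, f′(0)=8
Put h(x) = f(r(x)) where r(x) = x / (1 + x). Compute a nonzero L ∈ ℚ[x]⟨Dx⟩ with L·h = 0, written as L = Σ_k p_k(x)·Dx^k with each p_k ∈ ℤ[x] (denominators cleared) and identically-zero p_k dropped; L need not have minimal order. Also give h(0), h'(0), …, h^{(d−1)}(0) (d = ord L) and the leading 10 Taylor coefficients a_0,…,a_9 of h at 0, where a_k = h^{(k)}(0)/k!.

L = (2 + 10·x)·Dx + (1 + 2·x + 5·x^2)·Dx^2  (order 2).
h: a_k = 0, 8, -8, -8/3, 24, -152/5, -88/3, 1112/7, -168, -2872/9, …
ICs: h(0) = 0, h′(0) = 8.

f: a_k = 0, 8, 0, -32/3, 0, 128/5, 0, -512/7, 0, 2048/9, …
h₀=f(r): pull back L_f along r ⇒ L₀.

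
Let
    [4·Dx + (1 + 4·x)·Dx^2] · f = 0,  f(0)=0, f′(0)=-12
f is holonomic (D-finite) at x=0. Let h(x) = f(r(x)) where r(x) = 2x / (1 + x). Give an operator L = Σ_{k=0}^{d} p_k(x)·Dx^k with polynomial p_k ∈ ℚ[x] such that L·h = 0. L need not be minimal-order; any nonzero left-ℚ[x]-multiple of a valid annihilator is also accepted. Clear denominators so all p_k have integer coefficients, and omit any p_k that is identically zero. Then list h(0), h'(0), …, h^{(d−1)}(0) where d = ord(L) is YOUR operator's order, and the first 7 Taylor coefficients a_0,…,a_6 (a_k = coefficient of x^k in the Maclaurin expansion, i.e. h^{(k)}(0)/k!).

f: a_k = 0, -12, 24, -64, 192, -3072/5, 2048, …
f∘r: x↦r, Dx↦Dx/r' in L_f ⇒ L₀.
L = (10 + 18·x)·Dx + (1 + 10·x + 9·x^2)·Dx^2  (order 2).
h: a_k = 0, -24, 120, -728, 4920, -177144/5, 265720, …
ICs: h(0) = 0, h′(0) = -24.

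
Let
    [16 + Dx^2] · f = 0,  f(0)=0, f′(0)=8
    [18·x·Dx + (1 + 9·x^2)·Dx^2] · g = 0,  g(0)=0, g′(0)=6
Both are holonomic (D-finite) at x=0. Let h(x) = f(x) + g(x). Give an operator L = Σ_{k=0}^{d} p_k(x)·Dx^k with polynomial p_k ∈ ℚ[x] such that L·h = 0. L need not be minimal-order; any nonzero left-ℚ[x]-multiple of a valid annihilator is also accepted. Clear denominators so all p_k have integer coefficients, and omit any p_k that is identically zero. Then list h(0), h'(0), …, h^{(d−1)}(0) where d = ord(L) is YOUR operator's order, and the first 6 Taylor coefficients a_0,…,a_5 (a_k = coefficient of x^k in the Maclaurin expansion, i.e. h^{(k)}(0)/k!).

f: a_k = 0, 8, 0, -64/3, 0, 256/15, …
g: a_k = 0, 6, 0, -18, 0, 486/5, …
Sum ⇒ L₀ = lclm(L_f,L_g) in ℚ(x)⟨Dx⟩.
L = (-13248·x + 181440·x^3 + 186624·x^5)·Dx + (-16 + 6048·x^2 + 66096·x^4 + 93312·x^6)·Dx^2 + (-828·x + 11340·x^3 + 11664·x^5)·Dx^3 + (-1 + 378·x^2 + 4131·x^4 + 5832·x^6)·Dx^4  (order 4).
h: a_k = 0, 14, 0, -118/3, 0, 1714/15, …
ICs: h(0) = 0, h′(0) = 14, h′′(0) = 0, h′′′(0) = -236.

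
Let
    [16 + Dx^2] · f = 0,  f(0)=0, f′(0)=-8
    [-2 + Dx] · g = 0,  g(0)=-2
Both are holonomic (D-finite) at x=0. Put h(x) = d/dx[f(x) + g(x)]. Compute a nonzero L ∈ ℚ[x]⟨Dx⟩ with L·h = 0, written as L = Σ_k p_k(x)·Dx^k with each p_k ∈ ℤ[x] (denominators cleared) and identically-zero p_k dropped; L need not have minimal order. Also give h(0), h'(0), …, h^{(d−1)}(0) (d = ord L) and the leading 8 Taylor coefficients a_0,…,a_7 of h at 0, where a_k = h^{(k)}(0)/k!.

L = 32 - 16·Dx + 2·Dx^2 - Dx^3  (order 3).
h: a_k = -12, -8, 56, -16/3, -88, -16/15, 2032/45, -32/315, …
ICs: h(0) = -12, h′(0) = -8, h′′(0) = 112.

f: a_k = 0, -8, 0, 64/3, 0, -256/15, 0, 2048/315, …
g: a_k = -2, -4, -4, -8/3, -4/3, -8/15, -8/45, -16/315, …
Sum ⇒ L₀ = lclm(L_f,L_g) in ℚ(x)⟨Dx⟩.
Derive L from L₀ (diff closure).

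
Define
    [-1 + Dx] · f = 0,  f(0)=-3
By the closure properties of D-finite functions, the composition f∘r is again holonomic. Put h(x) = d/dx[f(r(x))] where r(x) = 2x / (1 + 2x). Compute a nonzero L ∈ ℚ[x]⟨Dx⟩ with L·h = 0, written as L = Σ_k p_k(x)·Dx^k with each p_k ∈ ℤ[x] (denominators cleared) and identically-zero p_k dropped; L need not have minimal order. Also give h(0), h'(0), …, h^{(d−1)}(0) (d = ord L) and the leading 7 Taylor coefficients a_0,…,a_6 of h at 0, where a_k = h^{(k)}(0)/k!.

f: a_k = -3, -3, -3/2, -1/2, -1/8, -1/40, -1/240, …
f∘r: x↦r, Dx↦Dx/r' in L_f ⇒ L₀.
Differentiate: ansatz ord ≤ ord L₀ ⇒ L.
L = (-2 - 8·x) + (-1 - 4·x - 4·x^2)·Dx  (order 1).
h: a_k = -6, 12, -12, -8, 76, -1208/5, 8728/15, …
ICs: h(0) = -6.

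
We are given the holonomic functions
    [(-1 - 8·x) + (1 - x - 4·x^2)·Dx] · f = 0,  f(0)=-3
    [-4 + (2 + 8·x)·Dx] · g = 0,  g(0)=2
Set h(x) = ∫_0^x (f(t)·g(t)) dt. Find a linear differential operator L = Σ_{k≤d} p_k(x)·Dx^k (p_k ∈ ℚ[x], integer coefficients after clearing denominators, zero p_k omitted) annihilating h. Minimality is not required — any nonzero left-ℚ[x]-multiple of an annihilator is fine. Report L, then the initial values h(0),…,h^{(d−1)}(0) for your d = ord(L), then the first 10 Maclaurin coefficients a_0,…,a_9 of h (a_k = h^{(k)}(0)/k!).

L = (3 + 10·x + 24·x^2)·Dx + (-1 - 3·x + 8·x^2 + 16·x^3)·Dx^2  (order 2).
h: a_k = 0, -6, -9, -10, -63/2, -186/5, -143, -1098/7, -3057/4, -1786/3, …
ICs: h(0) = 0, h′(0) = -6.

f: a_k = -3, -3, -15, -27, -87, -195, -543, -1323, -3495, -8787, …
g: a_k = 2, 4, -4, 8, -20, 56, -168, 528, -1716, 5720, …
Sym-product of L_f,L_g gives L₀ (≤ ord 1).
h=∫h₀ ⇒ L = L₀·Dx.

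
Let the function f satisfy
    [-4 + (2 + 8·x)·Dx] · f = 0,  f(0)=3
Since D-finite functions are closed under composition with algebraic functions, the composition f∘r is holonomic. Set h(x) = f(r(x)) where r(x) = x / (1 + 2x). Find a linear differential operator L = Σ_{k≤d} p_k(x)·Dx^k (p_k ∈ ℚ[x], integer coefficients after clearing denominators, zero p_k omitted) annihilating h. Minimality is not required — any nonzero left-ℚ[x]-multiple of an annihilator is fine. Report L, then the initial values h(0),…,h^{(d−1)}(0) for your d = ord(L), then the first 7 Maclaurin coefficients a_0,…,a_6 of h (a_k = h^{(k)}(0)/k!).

f: a_k = 3, 6, -6, 12, -30, 84, -252, …
Substitute x→r, Dx→(1/r')Dx; clear ⇒ L₀.
L = -2 + (1 + 8·x + 12·x^2)·Dx  (order 1).
h: a_k = 3, 6, -18, 60, -222, 900, -3924, …
ICs: h(0) = 3.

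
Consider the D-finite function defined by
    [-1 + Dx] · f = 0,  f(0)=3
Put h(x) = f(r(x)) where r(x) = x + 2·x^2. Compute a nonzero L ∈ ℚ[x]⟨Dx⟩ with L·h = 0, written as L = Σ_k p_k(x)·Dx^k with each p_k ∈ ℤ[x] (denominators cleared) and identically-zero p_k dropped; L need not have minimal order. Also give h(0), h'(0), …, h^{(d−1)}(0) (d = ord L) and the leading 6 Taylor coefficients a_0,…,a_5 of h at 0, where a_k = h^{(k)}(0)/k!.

L = (-1 - 4·x) + Dx  (order 1).
h: a_k = 3, 3, 15/2, 13/2, 73/8, 281/40, …
ICs: h(0) = 3.

f: a_k = 3, 3, 3/2, 1/2, 1/8, 1/40, …
f∘r: x↦r, Dx↦Dx/r' in L_f ⇒ L₀.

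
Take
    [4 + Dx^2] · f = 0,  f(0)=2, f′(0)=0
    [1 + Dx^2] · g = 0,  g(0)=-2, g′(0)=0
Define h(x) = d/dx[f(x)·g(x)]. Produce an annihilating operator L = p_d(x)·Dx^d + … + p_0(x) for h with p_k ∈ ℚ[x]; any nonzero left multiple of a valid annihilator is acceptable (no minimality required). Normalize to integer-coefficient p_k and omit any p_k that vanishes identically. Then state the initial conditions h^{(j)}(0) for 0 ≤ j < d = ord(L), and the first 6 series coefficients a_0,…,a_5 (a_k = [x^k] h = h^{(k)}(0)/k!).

L = 9 + 10·Dx^2 + Dx^4  (order 4).
h: a_k = 0, 20, 0, -82/3, 0, 73/6, …
ICs: h(0) = 0, h′(0) = 20, h′′(0) = 0, h′′′(0) = -164.

f: a_k = 2, 0, -4, 0, 4/3, 0, …
g: a_k = -2, 0, 1, 0, -1/12, 0, …
h₀=f·g: eliminate ⇒ L₀, order ≤ 2·2.
Differentiate: ansatz ord ≤ ord L₀ ⇒ L.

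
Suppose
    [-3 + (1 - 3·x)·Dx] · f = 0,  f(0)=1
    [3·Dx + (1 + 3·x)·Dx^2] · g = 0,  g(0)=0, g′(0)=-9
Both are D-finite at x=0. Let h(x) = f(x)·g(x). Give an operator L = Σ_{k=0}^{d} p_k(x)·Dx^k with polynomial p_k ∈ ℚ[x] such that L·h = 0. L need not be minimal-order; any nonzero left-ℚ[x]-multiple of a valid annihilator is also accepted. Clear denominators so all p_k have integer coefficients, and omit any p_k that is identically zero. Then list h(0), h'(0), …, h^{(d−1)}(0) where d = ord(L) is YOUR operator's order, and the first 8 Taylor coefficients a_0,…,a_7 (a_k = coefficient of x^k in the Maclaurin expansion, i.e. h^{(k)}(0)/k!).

L = 9 + (3 + 27·x)·Dx + (-1 + 9·x^2)·Dx^2  (order 2).
h: a_k = 0, -9, -27/2, -135/2, -567/4, -11421/20, -26973/20, -697653/140, …
ICs: h(0) = 0, h′(0) = -9.

f: a_k = 1, 3, 9, 27, 81, 243, 729, 2187, …
g: a_k = 0, -9, 27/2, -27, 243/4, -729/5, 729/2, -6561/7, …
Sym-product of L_f,L_g gives L₀ (≤ ord 2).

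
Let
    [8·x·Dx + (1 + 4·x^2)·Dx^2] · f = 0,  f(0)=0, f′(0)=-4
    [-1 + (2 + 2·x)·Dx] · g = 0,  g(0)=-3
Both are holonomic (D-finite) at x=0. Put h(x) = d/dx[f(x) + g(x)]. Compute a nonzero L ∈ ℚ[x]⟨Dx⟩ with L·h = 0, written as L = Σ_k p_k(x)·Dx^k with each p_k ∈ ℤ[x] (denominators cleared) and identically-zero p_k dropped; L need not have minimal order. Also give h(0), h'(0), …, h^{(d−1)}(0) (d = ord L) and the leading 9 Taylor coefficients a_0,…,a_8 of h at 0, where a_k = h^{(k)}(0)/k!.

L = (-16 - 40·x + 192·x^2 + 96·x^3) + (-35 - 64·x + 328·x^2 + 768·x^3 + 336·x^4)·Dx + (-2 + 30·x + 48·x^2 + 144·x^3 + 224·x^4 + 96·x^5)·Dx^2  (order 2).
h: a_k = -11/2, 3/4, 247/16, 15/32, -16489/256, 189/512, 523595/2048, 1287/4096, -67128169/65536, …
ICs: h(0) = -11/2, h′(0) = 3/4.

f: a_k = 0, -4, 0, 16/3, 0, -64/5, 0, 256/7, 0, …
g: a_k = -3, -3/2, 3/8, -3/16, 15/128, -21/256, 63/1024, -99/2048, 1287/32768, …
L₀ := lclm(L_f,L_g); ord L₀ ≤ 2+1.
Differentiate: ansatz ord ≤ ord L₀ ⇒ L.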